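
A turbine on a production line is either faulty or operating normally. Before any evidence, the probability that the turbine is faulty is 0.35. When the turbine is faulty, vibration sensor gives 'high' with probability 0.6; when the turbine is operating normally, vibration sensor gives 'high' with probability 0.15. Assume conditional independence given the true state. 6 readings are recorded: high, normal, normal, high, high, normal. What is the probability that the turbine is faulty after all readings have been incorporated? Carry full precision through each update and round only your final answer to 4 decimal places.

After 'high': P(faulty) = 0.6·0.3500 / (0.6·0.3500 + 0.15·0.6500) ≈ 0.6829
After 'normal': P(faulty) = 0.4·0.6829 / (0.4·0.6829 + 0.85·0.3171) ≈ 0.5034
After 'normal': P(faulty) = 0.4·0.5034 / (0.4·0.5034 + 0.85·0.4966) ≈ 0.3229
After 'high': P(faulty) = 0.6·0.3229 / (0.6·0.3229 + 0.15·0.6771) ≈ 0.6561
After 'high': P(faulty) = 0.6·0.6561 / (0.6·0.6561 + 0.15·0.3439) ≈ 0.8841
After 'normal': P(faulty) = 0.4·0.8841 / (0.4·0.8841 + 0.85·0.1159) ≈ 0.7822

0.7822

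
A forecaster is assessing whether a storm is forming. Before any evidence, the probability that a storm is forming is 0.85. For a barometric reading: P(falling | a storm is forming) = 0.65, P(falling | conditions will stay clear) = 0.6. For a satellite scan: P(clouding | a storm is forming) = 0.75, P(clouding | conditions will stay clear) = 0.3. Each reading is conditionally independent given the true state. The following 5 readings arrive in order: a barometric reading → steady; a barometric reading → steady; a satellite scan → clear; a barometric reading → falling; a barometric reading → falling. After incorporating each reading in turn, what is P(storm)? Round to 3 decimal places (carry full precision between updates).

0.645

After a barometric reading='steady': P(storm) = 0.35·0.8500 / (0.35·0.8500 + 0.4·0.1500) ≈ 0.8322
After a barometric reading='steady': P(storm) = 0.35·0.8322 / (0.35·0.8322 + 0.4·0.1678) ≈ 0.8127
After a satellite scan='clear': P(storm) = 0.25·0.8127 / (0.25·0.8127 + 0.7·0.1873) ≈ 0.6078
After a barometric reading='falling': P(storm) = 0.65·0.6078 / (0.65·0.6078 + 0.6·0.3922) ≈ 0.6267
After a barometric reading='falling': P(storm) = 0.65·0.6267 / (0.65·0.6267 + 0.6·0.3733) ≈ 0.6452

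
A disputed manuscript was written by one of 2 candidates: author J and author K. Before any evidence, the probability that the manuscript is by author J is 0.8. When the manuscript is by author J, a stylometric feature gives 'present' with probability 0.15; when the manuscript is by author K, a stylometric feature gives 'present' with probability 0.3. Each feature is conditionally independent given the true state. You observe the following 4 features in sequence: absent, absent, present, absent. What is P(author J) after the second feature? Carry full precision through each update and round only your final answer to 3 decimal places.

After 'absent': P(author J) = 0.85·0.8000 / (0.85·0.8000 + 0.7·0.2000) ≈ 0.8293
After 'absent': P(author J) = 0.85·0.8293 / (0.85·0.8293 + 0.7·0.1707) ≈ 0.8550

0.855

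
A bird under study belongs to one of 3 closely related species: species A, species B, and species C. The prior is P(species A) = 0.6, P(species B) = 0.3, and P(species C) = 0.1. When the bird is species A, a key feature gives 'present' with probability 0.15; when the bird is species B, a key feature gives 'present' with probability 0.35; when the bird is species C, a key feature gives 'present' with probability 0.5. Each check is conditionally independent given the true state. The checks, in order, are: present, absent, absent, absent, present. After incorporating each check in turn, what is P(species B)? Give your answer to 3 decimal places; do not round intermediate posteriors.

0.469

After 'present': normaliser = 0.15·0.6000 + 0.35·0.3000 + 0.5·0.1000; P(species A) ≈ 0.3673, P(species B) ≈ 0.4286, P(species C) ≈ 0.2041
After 'absent': normaliser = 0.85·0.3673 + 0.65·0.4286 + 0.5·0.2041; P(species A) ≈ 0.4507, P(species B) ≈ 0.4021, P(species C) ≈ 0.1473
After 'absent': normaliser = 0.85·0.4507 + 0.65·0.4021 + 0.5·0.1473; P(species A) ≈ 0.5335, P(species B) ≈ 0.3640, P(species C) ≈ 0.1026
After 'absent': normaliser = 0.85·0.5335 + 0.65·0.3640 + 0.5·0.1026; P(species A) ≈ 0.6117, P(species B) ≈ 0.3191, P(species C) ≈ 0.0692
After 'present': normaliser = 0.15·0.6117 + 0.35·0.3191 + 0.5·0.0692; P(species A) ≈ 0.3855, P(species B) ≈ 0.4692, P(species C) ≈ 0.1453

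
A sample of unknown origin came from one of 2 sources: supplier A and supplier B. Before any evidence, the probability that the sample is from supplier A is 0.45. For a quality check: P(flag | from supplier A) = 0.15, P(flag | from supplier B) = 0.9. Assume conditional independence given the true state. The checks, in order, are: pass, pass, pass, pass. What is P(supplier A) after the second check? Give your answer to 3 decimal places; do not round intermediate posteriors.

After 'pass': P(supplier A) = 0.85·0.4500 / (0.85·0.4500 + 0.1·0.5500) ≈ 0.8743
After 'pass': P(supplier A) = 0.85·0.8743 / (0.85·0.8743 + 0.1·0.1257) ≈ 0.9834

0.983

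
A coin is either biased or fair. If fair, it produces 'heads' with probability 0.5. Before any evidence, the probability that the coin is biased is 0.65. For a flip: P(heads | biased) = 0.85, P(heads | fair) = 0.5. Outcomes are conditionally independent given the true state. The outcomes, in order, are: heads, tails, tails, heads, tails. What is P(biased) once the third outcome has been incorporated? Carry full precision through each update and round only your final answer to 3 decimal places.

After 'heads': P(biased) = 0.85·0.6500 / (0.85·0.6500 + 0.5·0.3500) ≈ 0.7595
After 'tails': P(biased) = 0.15·0.7595 / (0.15·0.7595 + 0.5·0.2405) ≈ 0.4864
After 'tails': P(biased) = 0.15·0.4864 / (0.15·0.4864 + 0.5·0.5136) ≈ 0.2213

0.221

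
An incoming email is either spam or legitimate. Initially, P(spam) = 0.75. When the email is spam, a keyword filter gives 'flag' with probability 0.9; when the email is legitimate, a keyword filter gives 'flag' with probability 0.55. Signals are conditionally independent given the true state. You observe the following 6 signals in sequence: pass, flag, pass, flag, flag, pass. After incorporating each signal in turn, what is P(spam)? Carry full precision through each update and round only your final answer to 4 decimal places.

0.1261

After 'pass': P(spam) = 0.1·0.7500 / (0.1·0.7500 + 0.45·0.2500) ≈ 0.4000
After 'flag': P(spam) = 0.9·0.4000 / (0.9·0.4000 + 0.55·0.6000) ≈ 0.5217
After 'pass': P(spam) = 0.1·0.5217 / (0.1·0.5217 + 0.45·0.4783) ≈ 0.1951
After 'flag': P(spam) = 0.9·0.1951 / (0.9·0.1951 + 0.55·0.8049) ≈ 0.2840
After 'flag': P(spam) = 0.9·0.2840 / (0.9·0.2840 + 0.55·0.7160) ≈ 0.3936
After 'pass': P(spam) = 0.1·0.3936 / (0.1·0.3936 + 0.45·0.6064) ≈ 0.1261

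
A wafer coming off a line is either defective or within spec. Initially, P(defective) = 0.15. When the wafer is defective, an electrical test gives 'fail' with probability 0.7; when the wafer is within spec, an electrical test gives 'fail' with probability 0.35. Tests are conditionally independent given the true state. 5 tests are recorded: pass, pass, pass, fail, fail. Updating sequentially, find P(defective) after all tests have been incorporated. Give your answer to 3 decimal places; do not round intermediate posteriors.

0.065

Apply Bayes' rule sequentially, carrying P(defective) forward.
After 'pass': P(defective) = 0.3·0.1500 / (0.3·0.1500 + 0.65·0.8500) ≈ 0.0753
After 'pass': P(defective) = 0.3·0.0753 / (0.3·0.0753 + 0.65·0.9247) ≈ 0.0362
After 'pass': P(defective) = 0.3·0.0362 / (0.3·0.0362 + 0.65·0.9638) ≈ 0.0171
After 'fail': P(defective) = 0.7·0.0171 / (0.7·0.0171 + 0.35·0.9829) ≈ 0.0335
After 'fail': P(defective) = 0.7·0.0335 / (0.7·0.0335 + 0.35·0.9665) ≈ 0.0649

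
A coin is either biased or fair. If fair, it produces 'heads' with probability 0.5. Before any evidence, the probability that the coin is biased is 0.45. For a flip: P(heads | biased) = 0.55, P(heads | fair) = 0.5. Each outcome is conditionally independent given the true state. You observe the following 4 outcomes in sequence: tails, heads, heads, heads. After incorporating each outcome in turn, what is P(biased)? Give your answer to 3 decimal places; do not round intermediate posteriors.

Each posterior becomes the prior for the next update.
After 'tails': P(biased) = 0.45·0.4500 / (0.45·0.4500 + 0.5·0.5500) ≈ 0.4241
After 'heads': P(biased) = 0.55·0.4241 / (0.55·0.4241 + 0.5·0.5759) ≈ 0.4475
After 'heads': P(biased) = 0.55·0.4475 / (0.55·0.4475 + 0.5·0.5525) ≈ 0.4712
After 'heads': P(biased) = 0.55·0.4712 / (0.55·0.4712 + 0.5·0.5288) ≈ 0.4950

0.495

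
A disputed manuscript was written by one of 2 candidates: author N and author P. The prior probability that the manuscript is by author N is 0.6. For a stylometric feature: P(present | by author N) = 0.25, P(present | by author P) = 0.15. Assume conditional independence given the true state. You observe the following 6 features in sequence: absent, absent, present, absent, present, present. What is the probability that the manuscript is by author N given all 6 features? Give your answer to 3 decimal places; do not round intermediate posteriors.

0.827

After 'absent': P(author N) = 0.75·0.6000 / (0.75·0.6000 + 0.85·0.4000) ≈ 0.5696
After 'absent': P(author N) = 0.75·0.5696 / (0.75·0.5696 + 0.85·0.4304) ≈ 0.5387
After 'present': P(author N) = 0.25·0.5387 / (0.25·0.5387 + 0.15·0.4613) ≈ 0.6606
After 'absent': P(author N) = 0.75·0.6606 / (0.75·0.6606 + 0.85·0.3394) ≈ 0.6320
After 'present': P(author N) = 0.25·0.6320 / (0.25·0.6320 + 0.15·0.3680) ≈ 0.7411
After 'present': P(author N) = 0.25·0.7411 / (0.25·0.7411 + 0.15·0.2589) ≈ 0.8267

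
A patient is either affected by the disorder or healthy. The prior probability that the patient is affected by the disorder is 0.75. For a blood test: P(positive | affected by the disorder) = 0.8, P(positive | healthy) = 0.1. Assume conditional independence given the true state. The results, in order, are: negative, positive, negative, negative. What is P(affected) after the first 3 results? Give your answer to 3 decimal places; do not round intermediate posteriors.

0.542

After 'negative': P(affected) = 0.2·0.7500 / (0.2·0.7500 + 0.9·0.2500) ≈ 0.4000
After 'positive': P(affected) = 0.8·0.4000 / (0.8·0.4000 + 0.1·0.6000) ≈ 0.8421
After 'negative': P(affected) = 0.2·0.8421 / (0.2·0.8421 + 0.9·0.1579) ≈ 0.5424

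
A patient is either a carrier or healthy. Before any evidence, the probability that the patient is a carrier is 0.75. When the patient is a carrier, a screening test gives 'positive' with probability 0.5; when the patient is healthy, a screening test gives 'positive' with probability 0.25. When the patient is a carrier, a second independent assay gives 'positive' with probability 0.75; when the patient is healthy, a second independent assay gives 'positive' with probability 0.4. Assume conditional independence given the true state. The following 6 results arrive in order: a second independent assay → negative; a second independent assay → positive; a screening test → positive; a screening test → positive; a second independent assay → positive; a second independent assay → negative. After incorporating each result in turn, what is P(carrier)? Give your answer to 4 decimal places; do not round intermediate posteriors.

0.8799

Apply Bayes' rule sequentially, carrying P(carrier) forward.
After a second independent assay='negative': P(carrier) = 0.25·0.7500 / (0.25·0.7500 + 0.6·0.2500) ≈ 0.5556
After a second independent assay='positive': P(carrier) = 0.75·0.5556 / (0.75·0.5556 + 0.4·0.4444) ≈ 0.7009
After a screening test='positive': P(carrier) = 0.5·0.7009 / (0.5·0.7009 + 0.25·0.2991) ≈ 0.8242
After a screening test='positive': P(carrier) = 0.5·0.8242 / (0.5·0.8242 + 0.25·0.1758) ≈ 0.9036
After a second independent assay='positive': P(carrier) = 0.75·0.9036 / (0.75·0.9036 + 0.4·0.0964) ≈ 0.9462
After a second independent assay='negative': P(carrier) = 0.25·0.9462 / (0.25·0.9462 + 0.6·0.0538) ≈ 0.8799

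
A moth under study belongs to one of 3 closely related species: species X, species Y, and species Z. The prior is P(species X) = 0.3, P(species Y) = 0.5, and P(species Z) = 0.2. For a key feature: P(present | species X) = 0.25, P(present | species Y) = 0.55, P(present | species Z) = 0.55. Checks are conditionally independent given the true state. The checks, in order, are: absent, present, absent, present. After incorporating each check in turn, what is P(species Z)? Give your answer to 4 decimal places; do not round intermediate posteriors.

After 'absent': normaliser = 0.75·0.3000 + 0.45·0.5000 + 0.45·0.2000; P(species X) ≈ 0.4167, P(species Y) ≈ 0.4167, P(species Z) ≈ 0.1667
After 'present': normaliser = 0.25·0.4167 + 0.55·0.4167 + 0.55·0.1667; P(species X) ≈ 0.2451, P(species Y) ≈ 0.5392, P(species Z) ≈ 0.2157
After 'absent': normaliser = 0.75·0.2451 + 0.45·0.5392 + 0.45·0.2157; P(species X) ≈ 0.3511, P(species Y) ≈ 0.4635, P(species Z) ≈ 0.1854
After 'present': normaliser = 0.25·0.3511 + 0.55·0.4635 + 0.55·0.1854; P(species X) ≈ 0.1974, P(species Y) ≈ 0.5733, P(species Z) ≈ 0.2293

0.2293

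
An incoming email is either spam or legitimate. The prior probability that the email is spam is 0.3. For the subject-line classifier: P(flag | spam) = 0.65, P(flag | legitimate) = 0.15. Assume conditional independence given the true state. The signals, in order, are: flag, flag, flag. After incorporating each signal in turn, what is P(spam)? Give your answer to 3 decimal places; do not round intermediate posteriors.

Apply Bayes' rule sequentially, carrying P(spam) forward.
After 'flag': P(spam) = 0.65·0.3000 / (0.65·0.3000 + 0.15·0.7000) ≈ 0.6500
After 'flag': P(spam) = 0.65·0.6500 / (0.65·0.6500 + 0.15·0.3500) ≈ 0.8895
After 'flag': P(spam) = 0.65·0.8895 / (0.65·0.8895 + 0.15·0.1105) ≈ 0.9721

0.972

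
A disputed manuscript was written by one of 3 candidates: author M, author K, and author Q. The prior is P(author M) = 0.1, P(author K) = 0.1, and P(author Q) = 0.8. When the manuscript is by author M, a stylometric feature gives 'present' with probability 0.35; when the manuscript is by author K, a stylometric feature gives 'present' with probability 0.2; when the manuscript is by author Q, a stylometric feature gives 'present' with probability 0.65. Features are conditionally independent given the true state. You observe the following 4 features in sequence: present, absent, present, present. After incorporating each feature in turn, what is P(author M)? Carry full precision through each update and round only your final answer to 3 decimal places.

Apply Bayes' rule sequentially, carrying P(author M) forward.
After 'present': normaliser = 0.35·0.1000 + 0.2·0.1000 + 0.65·0.8000; P(author M) ≈ 0.0609, P(author K) ≈ 0.0348, P(author Q) ≈ 0.9043
After 'absent': normaliser = 0.65·0.0609 + 0.8·0.0348 + 0.35·0.9043; P(author M) ≈ 0.1031, P(author K) ≈ 0.0725, P(author Q) ≈ 0.8245
After 'present': normaliser = 0.35·0.1031 + 0.2·0.0725 + 0.65·0.8245; P(author M) ≈ 0.0615, P(author K) ≈ 0.0247, P(author Q) ≈ 0.9138
After 'present': normaliser = 0.35·0.0615 + 0.2·0.0247 + 0.65·0.9138; P(author M) ≈ 0.0347, P(author K) ≈ 0.0080, P(author Q) ≈ 0.9573

0.035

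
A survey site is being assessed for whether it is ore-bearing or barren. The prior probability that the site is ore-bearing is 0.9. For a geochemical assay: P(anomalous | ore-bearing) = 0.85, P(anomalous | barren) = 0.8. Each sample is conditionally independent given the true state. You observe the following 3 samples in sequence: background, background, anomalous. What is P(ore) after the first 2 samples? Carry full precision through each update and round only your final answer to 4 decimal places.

After 'background': P(ore) = 0.15·0.9000 / (0.15·0.9000 + 0.2·0.1000) ≈ 0.8710
After 'background': P(ore) = 0.15·0.8710 / (0.15·0.8710 + 0.2·0.1290) ≈ 0.8351

0.8351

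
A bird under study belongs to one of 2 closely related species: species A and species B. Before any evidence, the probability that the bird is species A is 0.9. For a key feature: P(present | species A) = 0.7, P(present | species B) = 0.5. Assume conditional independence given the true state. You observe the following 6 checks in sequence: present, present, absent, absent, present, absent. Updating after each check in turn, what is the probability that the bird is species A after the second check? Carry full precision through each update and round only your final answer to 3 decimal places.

After 'present': P(species A) = 0.7·0.9000 / (0.7·0.9000 + 0.5·0.1000) ≈ 0.9265
After 'present': P(species A) = 0.7·0.9265 / (0.7·0.9265 + 0.5·0.0735) ≈ 0.9464

0.946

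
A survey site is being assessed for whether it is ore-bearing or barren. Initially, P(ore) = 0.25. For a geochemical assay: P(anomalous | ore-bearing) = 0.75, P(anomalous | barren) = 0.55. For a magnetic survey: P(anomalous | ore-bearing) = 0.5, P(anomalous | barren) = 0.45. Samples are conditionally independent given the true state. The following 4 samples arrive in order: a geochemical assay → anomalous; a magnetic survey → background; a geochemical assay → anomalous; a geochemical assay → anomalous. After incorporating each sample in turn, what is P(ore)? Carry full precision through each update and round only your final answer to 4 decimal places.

Apply Bayes' rule sequentially, carrying P(ore) forward.
After a geochemical assay='anomalous': P(ore) = 0.75·0.2500 / (0.75·0.2500 + 0.55·0.7500) ≈ 0.3125
After a magnetic survey='background': P(ore) = 0.5·0.3125 / (0.5·0.3125 + 0.55·0.6875) ≈ 0.2924
After a geochemical assay='anomalous': P(ore) = 0.75·0.2924 / (0.75·0.2924 + 0.55·0.7076) ≈ 0.3604
After a geochemical assay='anomalous': P(ore) = 0.75·0.3604 / (0.75·0.3604 + 0.55·0.6396) ≈ 0.4345

0.4345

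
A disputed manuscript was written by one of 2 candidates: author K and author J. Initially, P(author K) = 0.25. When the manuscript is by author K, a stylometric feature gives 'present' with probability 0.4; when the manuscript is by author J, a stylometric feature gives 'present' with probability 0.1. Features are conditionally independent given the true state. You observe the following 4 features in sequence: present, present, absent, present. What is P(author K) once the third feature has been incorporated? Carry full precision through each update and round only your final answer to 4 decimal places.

After 'present': P(author K) = 0.4·0.2500 / (0.4·0.2500 + 0.1·0.7500) ≈ 0.5714
After 'present': P(author K) = 0.4·0.5714 / (0.4·0.5714 + 0.1·0.4286) ≈ 0.8421
After 'absent': P(author K) = 0.6·0.8421 / (0.6·0.8421 + 0.9·0.1579) ≈ 0.7805

0.7805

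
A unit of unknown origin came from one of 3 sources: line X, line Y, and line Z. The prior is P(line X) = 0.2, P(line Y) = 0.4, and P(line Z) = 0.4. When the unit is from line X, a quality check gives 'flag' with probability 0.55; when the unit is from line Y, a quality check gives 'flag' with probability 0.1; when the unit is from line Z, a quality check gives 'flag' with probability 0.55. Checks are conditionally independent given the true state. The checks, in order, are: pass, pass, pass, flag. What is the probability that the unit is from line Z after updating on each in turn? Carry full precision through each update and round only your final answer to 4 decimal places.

Each posterior becomes the prior for the next update.
After 'pass': normaliser = 0.45·0.2000 + 0.9·0.4000 + 0.45·0.4000; P(line X) ≈ 0.1429, P(line Y) ≈ 0.5714, P(line Z) ≈ 0.2857
After 'pass': normaliser = 0.45·0.1429 + 0.9·0.5714 + 0.45·0.2857; P(line X) ≈ 0.0909, P(line Y) ≈ 0.7273, P(line Z) ≈ 0.1818
After 'pass': normaliser = 0.45·0.0909 + 0.9·0.7273 + 0.45·0.1818; P(line X) ≈ 0.0526, P(line Y) ≈ 0.8421, P(line Z) ≈ 0.1053
After 'flag': normaliser = 0.55·0.0526 + 0.1·0.8421 + 0.55·0.1053; P(line X) ≈ 0.1692, P(line Y) ≈ 0.4923, P(line Z) ≈ 0.3385

0.3385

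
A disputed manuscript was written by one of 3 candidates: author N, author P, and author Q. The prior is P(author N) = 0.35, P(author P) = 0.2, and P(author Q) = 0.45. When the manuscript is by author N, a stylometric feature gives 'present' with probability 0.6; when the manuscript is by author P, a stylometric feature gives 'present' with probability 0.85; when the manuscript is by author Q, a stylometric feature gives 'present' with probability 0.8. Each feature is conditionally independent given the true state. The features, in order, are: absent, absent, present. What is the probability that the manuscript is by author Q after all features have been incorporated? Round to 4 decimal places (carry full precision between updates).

After 'absent': normaliser = 0.4·0.3500 + 0.15·0.2000 + 0.2·0.4500; P(author N) ≈ 0.5385, P(author P) ≈ 0.1154, P(author Q) ≈ 0.3462
After 'absent': normaliser = 0.4·0.5385 + 0.15·0.1154 + 0.2·0.3462; P(author N) ≈ 0.7134, P(author P) ≈ 0.0573, P(author Q) ≈ 0.2293
After 'present': normaliser = 0.6·0.7134 + 0.85·0.0573 + 0.8·0.2293; P(author N) ≈ 0.6483, P(author P) ≈ 0.0738, P(author Q) ≈ 0.2779

0.2779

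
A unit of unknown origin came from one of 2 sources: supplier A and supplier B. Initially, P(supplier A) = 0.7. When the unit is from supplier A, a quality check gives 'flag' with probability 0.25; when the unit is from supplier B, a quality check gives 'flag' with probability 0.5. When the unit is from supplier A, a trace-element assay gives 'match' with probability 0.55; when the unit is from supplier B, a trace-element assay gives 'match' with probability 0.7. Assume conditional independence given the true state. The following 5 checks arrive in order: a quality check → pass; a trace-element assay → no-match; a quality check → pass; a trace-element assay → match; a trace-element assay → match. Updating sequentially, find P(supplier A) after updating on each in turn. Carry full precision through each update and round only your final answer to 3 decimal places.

0.829

After a quality check='pass': P(supplier A) = 0.75·0.7000 / (0.75·0.7000 + 0.5·0.3000) ≈ 0.7778
After a trace-element assay='no-match': P(supplier A) = 0.45·0.7778 / (0.45·0.7778 + 0.3·0.2222) ≈ 0.8400
After a quality check='pass': P(supplier A) = 0.75·0.8400 / (0.75·0.8400 + 0.5·0.1600) ≈ 0.8873
After a trace-element assay='match': P(supplier A) = 0.55·0.8873 / (0.55·0.8873 + 0.7·0.1127) ≈ 0.8609
After a trace-element assay='match': P(supplier A) = 0.55·0.8609 / (0.55·0.8609 + 0.7·0.1391) ≈ 0.8294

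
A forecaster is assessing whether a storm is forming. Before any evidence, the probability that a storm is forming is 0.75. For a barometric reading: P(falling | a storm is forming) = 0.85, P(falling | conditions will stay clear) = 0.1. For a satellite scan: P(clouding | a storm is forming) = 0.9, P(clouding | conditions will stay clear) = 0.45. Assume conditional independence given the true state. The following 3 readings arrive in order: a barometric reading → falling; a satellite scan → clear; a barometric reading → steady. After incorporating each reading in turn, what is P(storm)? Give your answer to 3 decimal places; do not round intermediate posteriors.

0.436

After a barometric reading='falling': P(storm) = 0.85·0.7500 / (0.85·0.7500 + 0.1·0.2500) ≈ 0.9623
After a satellite scan='clear': P(storm) = 0.1·0.9623 / (0.1·0.9623 + 0.55·0.0377) ≈ 0.8226
After a barometric reading='steady': P(storm) = 0.15·0.8226 / (0.15·0.8226 + 0.9·0.1774) ≈ 0.4359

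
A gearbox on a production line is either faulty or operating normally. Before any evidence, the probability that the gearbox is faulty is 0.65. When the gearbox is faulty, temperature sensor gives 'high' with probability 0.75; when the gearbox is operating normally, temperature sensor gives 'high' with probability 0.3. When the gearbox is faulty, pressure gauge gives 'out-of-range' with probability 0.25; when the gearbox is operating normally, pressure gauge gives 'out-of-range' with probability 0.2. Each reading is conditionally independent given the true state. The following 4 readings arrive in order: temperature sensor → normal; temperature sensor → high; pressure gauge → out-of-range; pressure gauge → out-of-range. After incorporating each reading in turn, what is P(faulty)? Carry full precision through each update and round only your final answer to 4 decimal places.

0.7215

Apply Bayes' rule sequentially, carrying P(faulty) forward.
After temperature sensor='normal': P(faulty) = 0.25·0.6500 / (0.25·0.6500 + 0.7·0.3500) ≈ 0.3988
After temperature sensor='high': P(faulty) = 0.75·0.3988 / (0.75·0.3988 + 0.3·0.6012) ≈ 0.6238
After pressure gauge='out-of-range': P(faulty) = 0.25·0.6238 / (0.25·0.6238 + 0.2·0.3762) ≈ 0.6746
After pressure gauge='out-of-range': P(faulty) = 0.25·0.6746 / (0.25·0.6746 + 0.2·0.3254) ≈ 0.7215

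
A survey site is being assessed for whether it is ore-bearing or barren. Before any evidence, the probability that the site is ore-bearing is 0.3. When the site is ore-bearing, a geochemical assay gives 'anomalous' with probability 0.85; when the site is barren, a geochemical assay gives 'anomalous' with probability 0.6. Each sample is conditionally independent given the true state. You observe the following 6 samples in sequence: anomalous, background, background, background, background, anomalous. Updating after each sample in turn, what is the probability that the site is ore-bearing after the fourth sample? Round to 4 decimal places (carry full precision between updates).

0.0310

After 'anomalous': P(ore) = 0.85·0.3000 / (0.85·0.3000 + 0.6·0.7000) ≈ 0.3778
After 'background': P(ore) = 0.15·0.3778 / (0.15·0.3778 + 0.4·0.6222) ≈ 0.1855
After 'background': P(ore) = 0.15·0.1855 / (0.15·0.1855 + 0.4·0.8145) ≈ 0.0787
After 'background': P(ore) = 0.15·0.0787 / (0.15·0.0787 + 0.4·0.9213) ≈ 0.0310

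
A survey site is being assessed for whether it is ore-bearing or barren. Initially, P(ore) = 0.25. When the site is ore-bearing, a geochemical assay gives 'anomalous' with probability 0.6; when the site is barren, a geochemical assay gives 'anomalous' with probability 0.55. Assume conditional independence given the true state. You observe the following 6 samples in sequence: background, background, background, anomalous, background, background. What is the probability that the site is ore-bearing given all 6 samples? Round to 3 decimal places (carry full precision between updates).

Apply Bayes' rule sequentially, carrying P(ore) forward.
After 'background': P(ore) = 0.4·0.2500 / (0.4·0.2500 + 0.45·0.7500) ≈ 0.2286
After 'background': P(ore) = 0.4·0.2286 / (0.4·0.2286 + 0.45·0.7714) ≈ 0.2085
After 'background': P(ore) = 0.4·0.2085 / (0.4·0.2085 + 0.45·0.7915) ≈ 0.1897
After 'anomalous': P(ore) = 0.6·0.1897 / (0.6·0.1897 + 0.55·0.8103) ≈ 0.2034
After 'background': P(ore) = 0.4·0.2034 / (0.4·0.2034 + 0.45·0.7966) ≈ 0.1850
After 'background': P(ore) = 0.4·0.1850 / (0.4·0.1850 + 0.45·0.8150) ≈ 0.1679

0.168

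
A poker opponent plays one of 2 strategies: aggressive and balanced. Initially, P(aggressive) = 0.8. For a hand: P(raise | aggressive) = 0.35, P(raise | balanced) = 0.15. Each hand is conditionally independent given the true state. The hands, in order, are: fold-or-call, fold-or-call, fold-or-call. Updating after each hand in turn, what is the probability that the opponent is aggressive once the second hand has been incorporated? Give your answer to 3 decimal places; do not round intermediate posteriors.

0.701

After 'fold-or-call': P(aggressive) = 0.65·0.8000 / (0.65·0.8000 + 0.85·0.2000) ≈ 0.7536
After 'fold-or-call': P(aggressive) = 0.65·0.7536 / (0.65·0.7536 + 0.85·0.2464) ≈ 0.7005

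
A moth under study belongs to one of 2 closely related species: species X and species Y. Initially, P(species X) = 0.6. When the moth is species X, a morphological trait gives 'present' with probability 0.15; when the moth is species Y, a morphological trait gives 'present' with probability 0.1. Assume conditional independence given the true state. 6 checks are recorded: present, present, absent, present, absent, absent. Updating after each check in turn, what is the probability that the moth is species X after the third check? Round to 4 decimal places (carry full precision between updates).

0.7612

Each posterior becomes the prior for the next update.
After 'present': P(species X) = 0.15·0.6000 / (0.15·0.6000 + 0.1·0.4000) ≈ 0.6923
After 'present': P(species X) = 0.15·0.6923 / (0.15·0.6923 + 0.1·0.3077) ≈ 0.7714
After 'absent': P(species X) = 0.85·0.7714 / (0.85·0.7714 + 0.9·0.2286) ≈ 0.7612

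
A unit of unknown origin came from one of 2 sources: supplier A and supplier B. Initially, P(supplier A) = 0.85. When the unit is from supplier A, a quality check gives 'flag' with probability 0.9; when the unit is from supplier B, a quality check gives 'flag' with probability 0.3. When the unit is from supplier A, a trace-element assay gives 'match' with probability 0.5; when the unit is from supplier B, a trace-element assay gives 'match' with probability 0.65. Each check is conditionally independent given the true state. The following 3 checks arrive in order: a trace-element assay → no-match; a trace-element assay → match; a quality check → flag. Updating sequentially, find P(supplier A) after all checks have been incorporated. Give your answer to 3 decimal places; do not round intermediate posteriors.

0.949

Apply Bayes' rule sequentially, carrying P(supplier A) forward.
After a trace-element assay='no-match': P(supplier A) = 0.5·0.8500 / (0.5·0.8500 + 0.35·0.1500) ≈ 0.8901
After a trace-element assay='match': P(supplier A) = 0.5·0.8901 / (0.5·0.8901 + 0.65·0.1099) ≈ 0.8616
After a quality check='flag': P(supplier A) = 0.9·0.8616 / (0.9·0.8616 + 0.3·0.1384) ≈ 0.9492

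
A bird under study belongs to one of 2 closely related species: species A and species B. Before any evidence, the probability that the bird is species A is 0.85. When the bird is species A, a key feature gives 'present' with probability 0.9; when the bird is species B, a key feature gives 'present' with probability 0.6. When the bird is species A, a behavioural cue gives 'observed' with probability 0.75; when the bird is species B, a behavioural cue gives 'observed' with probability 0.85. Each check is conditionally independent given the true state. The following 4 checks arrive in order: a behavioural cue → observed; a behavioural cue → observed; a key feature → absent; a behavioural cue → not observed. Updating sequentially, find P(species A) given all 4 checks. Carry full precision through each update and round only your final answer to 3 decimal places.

Each posterior becomes the prior for the next update.
After a behavioural cue='observed': P(species A) = 0.75·0.8500 / (0.75·0.8500 + 0.85·0.1500) ≈ 0.8333
After a behavioural cue='observed': P(species A) = 0.75·0.8333 / (0.75·0.8333 + 0.85·0.1667) ≈ 0.8152
After a key feature='absent': P(species A) = 0.1·0.8152 / (0.1·0.8152 + 0.4·0.1848) ≈ 0.5245
After a behavioural cue='not observed': P(species A) = 0.25·0.5245 / (0.25·0.5245 + 0.15·0.4755) ≈ 0.6477

0.648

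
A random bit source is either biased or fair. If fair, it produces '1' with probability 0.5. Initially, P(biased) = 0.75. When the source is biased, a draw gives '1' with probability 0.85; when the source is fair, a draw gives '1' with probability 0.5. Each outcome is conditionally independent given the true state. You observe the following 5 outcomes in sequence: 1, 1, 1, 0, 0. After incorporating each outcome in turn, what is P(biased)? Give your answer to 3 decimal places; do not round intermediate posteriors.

Each posterior becomes the prior for the next update.
After '1': P(biased) = 0.85·0.7500 / (0.85·0.7500 + 0.5·0.2500) ≈ 0.8361
After '1': P(biased) = 0.85·0.8361 / (0.85·0.8361 + 0.5·0.1639) ≈ 0.8966
After '1': P(biased) = 0.85·0.8966 / (0.85·0.8966 + 0.5·0.1034) ≈ 0.9365
After '0': P(biased) = 0.15·0.9365 / (0.15·0.9365 + 0.5·0.0635) ≈ 0.8156
After '0': P(biased) = 0.15·0.8156 / (0.15·0.8156 + 0.5·0.1844) ≈ 0.5702

0.570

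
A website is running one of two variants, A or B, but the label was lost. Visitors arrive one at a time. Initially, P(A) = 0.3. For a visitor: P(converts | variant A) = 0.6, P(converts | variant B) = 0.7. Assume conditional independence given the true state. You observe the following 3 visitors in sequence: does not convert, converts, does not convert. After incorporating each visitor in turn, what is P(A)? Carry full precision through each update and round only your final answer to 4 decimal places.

After 'does not convert': P(A) = 0.4·0.3000 / (0.4·0.3000 + 0.3·0.7000) ≈ 0.3636
After 'converts': P(A) = 0.6·0.3636 / (0.6·0.3636 + 0.7·0.6364) ≈ 0.3288
After 'does not convert': P(A) = 0.4·0.3288 / (0.4·0.3288 + 0.3·0.6712) ≈ 0.3951

0.3951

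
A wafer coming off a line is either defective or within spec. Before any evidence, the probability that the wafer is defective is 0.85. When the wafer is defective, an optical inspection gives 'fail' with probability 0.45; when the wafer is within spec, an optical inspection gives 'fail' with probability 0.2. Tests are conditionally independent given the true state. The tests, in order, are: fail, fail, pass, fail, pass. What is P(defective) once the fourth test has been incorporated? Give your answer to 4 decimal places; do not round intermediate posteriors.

0.9780

After 'fail': P(defective) = 0.45·0.8500 / (0.45·0.8500 + 0.2·0.1500) ≈ 0.9273
After 'fail': P(defective) = 0.45·0.9273 / (0.45·0.9273 + 0.2·0.0727) ≈ 0.9663
After 'pass': P(defective) = 0.55·0.9663 / (0.55·0.9663 + 0.8·0.0337) ≈ 0.9517
After 'fail': P(defective) = 0.45·0.9517 / (0.45·0.9517 + 0.2·0.0483) ≈ 0.9780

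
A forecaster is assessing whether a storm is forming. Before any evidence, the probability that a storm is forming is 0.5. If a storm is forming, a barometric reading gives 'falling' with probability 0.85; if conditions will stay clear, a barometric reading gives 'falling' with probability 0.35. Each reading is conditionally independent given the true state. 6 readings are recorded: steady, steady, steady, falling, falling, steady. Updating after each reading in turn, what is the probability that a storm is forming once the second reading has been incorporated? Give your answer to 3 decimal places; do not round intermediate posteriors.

After 'steady': P(storm) = 0.15·0.5000 / (0.15·0.5000 + 0.65·0.5000) ≈ 0.1875
After 'steady': P(storm) = 0.15·0.1875 / (0.15·0.1875 + 0.65·0.8125) ≈ 0.0506

0.051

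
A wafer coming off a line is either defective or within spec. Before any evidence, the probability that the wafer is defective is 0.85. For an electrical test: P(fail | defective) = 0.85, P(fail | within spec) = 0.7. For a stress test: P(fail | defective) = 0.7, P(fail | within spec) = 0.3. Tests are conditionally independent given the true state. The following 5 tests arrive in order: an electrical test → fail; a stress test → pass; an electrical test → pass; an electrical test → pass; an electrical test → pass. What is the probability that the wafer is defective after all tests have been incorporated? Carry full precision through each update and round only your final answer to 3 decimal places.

0.269

Apply Bayes' rule sequentially, carrying P(defective) forward.
After an electrical test='fail': P(defective) = 0.85·0.8500 / (0.85·0.8500 + 0.7·0.1500) ≈ 0.8731
After a stress test='pass': P(defective) = 0.3·0.8731 / (0.3·0.8731 + 0.7·0.1269) ≈ 0.7468
After an electrical test='pass': P(defective) = 0.15·0.7468 / (0.15·0.7468 + 0.3·0.2532) ≈ 0.5959
After an electrical test='pass': P(defective) = 0.15·0.5959 / (0.15·0.5959 + 0.3·0.4041) ≈ 0.4244
After an electrical test='pass': P(defective) = 0.15·0.4244 / (0.15·0.4244 + 0.3·0.5756) ≈ 0.2693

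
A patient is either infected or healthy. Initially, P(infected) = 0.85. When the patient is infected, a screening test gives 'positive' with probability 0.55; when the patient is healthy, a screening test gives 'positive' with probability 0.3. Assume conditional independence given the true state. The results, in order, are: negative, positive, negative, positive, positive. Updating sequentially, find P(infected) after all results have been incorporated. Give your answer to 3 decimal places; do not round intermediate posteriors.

After 'negative': P(infected) = 0.45·0.8500 / (0.45·0.8500 + 0.7·0.1500) ≈ 0.7846
After 'positive': P(infected) = 0.55·0.7846 / (0.55·0.7846 + 0.3·0.2154) ≈ 0.8698
After 'negative': P(infected) = 0.45·0.8698 / (0.45·0.8698 + 0.7·0.1302) ≈ 0.8111
After 'positive': P(infected) = 0.55·0.8111 / (0.55·0.8111 + 0.3·0.1889) ≈ 0.8873
After 'positive': P(infected) = 0.55·0.8873 / (0.55·0.8873 + 0.3·0.1127) ≈ 0.9352

0.935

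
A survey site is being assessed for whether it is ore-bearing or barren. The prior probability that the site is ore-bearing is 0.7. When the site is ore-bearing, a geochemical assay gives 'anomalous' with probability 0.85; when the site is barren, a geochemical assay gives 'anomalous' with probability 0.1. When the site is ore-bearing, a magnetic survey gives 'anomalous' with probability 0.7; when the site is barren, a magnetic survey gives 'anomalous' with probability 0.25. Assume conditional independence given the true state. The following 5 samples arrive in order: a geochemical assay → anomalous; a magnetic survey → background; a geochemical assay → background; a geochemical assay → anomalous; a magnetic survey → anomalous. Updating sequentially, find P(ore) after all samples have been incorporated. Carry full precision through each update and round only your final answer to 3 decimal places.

After a geochemical assay='anomalous': P(ore) = 0.85·0.7000 / (0.85·0.7000 + 0.1·0.3000) ≈ 0.9520
After a magnetic survey='background': P(ore) = 0.3·0.9520 / (0.3·0.9520 + 0.75·0.0480) ≈ 0.8881
After a geochemical assay='background': P(ore) = 0.15·0.8881 / (0.15·0.8881 + 0.9·0.1119) ≈ 0.5694
After a geochemical assay='anomalous': P(ore) = 0.85·0.5694 / (0.85·0.5694 + 0.1·0.4306) ≈ 0.9183
After a magnetic survey='anomalous': P(ore) = 0.7·0.9183 / (0.7·0.9183 + 0.25·0.0817) ≈ 0.9692

0.969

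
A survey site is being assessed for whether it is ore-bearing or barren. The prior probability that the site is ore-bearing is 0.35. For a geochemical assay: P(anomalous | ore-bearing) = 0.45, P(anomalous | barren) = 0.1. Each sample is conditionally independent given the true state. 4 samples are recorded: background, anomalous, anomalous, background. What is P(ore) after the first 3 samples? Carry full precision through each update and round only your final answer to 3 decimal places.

After 'background': P(ore) = 0.55·0.3500 / (0.55·0.3500 + 0.9·0.6500) ≈ 0.2476
After 'anomalous': P(ore) = 0.45·0.2476 / (0.45·0.2476 + 0.1·0.7524) ≈ 0.5969
After 'anomalous': P(ore) = 0.45·0.5969 / (0.45·0.5969 + 0.1·0.4031) ≈ 0.8695

0.870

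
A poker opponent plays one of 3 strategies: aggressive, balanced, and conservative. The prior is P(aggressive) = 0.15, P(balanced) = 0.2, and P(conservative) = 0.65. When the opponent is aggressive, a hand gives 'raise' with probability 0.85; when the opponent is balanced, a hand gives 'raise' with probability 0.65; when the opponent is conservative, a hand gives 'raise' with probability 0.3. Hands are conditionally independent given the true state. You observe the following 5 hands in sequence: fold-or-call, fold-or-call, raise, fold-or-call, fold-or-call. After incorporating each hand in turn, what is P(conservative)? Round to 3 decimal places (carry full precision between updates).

0.959

After 'fold-or-call': normaliser = 0.15·0.1500 + 0.35·0.2000 + 0.7·0.6500; P(aggressive) ≈ 0.0411, P(balanced) ≈ 0.1279, P(conservative) ≈ 0.8311
After 'fold-or-call': normaliser = 0.15·0.0411 + 0.35·0.1279 + 0.7·0.8311; P(aggressive) ≈ 0.0097, P(balanced) ≈ 0.0707, P(conservative) ≈ 0.9195
After 'raise': normaliser = 0.85·0.0097 + 0.65·0.0707 + 0.3·0.9195; P(aggressive) ≈ 0.0251, P(balanced) ≈ 0.1393, P(conservative) ≈ 0.8356
After 'fold-or-call': normaliser = 0.15·0.0251 + 0.35·0.1393 + 0.7·0.8356; P(aggressive) ≈ 0.0059, P(balanced) ≈ 0.0765, P(conservative) ≈ 0.9176
After 'fold-or-call': normaliser = 0.15·0.0059 + 0.35·0.0765 + 0.7·0.9176; P(aggressive) ≈ 0.0013, P(balanced) ≈ 0.0399, P(conservative) ≈ 0.9587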